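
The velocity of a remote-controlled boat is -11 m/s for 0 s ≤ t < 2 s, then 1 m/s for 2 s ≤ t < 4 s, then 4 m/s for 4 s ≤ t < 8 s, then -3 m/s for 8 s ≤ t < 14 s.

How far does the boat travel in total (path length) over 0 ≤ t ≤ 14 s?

Distance (not displacement) is the total path length: add the absolute areas under v-t.
0–2 s: |-11| × 2 = 22 m
2–4 s: |1| × 2 = 2 m
4–8 s: |4| × 4 = 16 m
8–14 s: |-3| × 6 = 18 m
Total distance = 58 m

58 m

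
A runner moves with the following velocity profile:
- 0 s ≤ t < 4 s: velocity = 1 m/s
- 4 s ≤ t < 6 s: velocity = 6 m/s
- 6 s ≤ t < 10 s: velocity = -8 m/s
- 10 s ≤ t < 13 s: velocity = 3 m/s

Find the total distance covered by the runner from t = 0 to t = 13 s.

57 m

Total distance travelled is ∫|v| dt — sum the magnitudes of each area piece.
0–4 s: |1| × 4 = 4 m
4–6 s: |6| × 2 = 12 m
6–10 s: |-8| × 4 = 32 m
10–13 s: |3| × 3 = 9 m
Total distance = 57 m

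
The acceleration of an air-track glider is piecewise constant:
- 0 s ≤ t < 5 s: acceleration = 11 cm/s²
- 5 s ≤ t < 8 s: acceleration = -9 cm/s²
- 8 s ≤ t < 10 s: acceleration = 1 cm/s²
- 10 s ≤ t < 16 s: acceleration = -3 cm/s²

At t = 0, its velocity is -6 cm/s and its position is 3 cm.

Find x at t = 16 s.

353 cm

On each constant-a segment, Δv = aΔt and Δx = v₀Δt + ½aΔt²; chain segment to segment.
0–5 s: v starts -6 cm/s; Δx = -6·5 + ½·11·5² = 107.5 cm; v ends 49 cm/s.
5–8 s: v starts 49 cm/s; Δx = 49·3 + ½·-9·3² = 106.5 cm; v ends 22 cm/s.
8–10 s: v starts 22 cm/s; Δx = 22·2 + ½·1·2² = 46 cm; v ends 24 cm/s.
10–16 s: v starts 24 cm/s; Δx = 24·6 + ½·-3·6² = 90 cm; v ends 6 cm/s.
x(16) = 3 + Σ Δx = 353 cm.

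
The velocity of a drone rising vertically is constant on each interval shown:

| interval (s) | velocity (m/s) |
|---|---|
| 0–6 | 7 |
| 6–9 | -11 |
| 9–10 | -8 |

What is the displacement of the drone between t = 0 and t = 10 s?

Net displacement equals the area under the velocity-time graph (areas below the axis count negative).
0–6 s: 7 × 6 = 42 m
6–9 s: -11 × 3 = -33 m
9–10 s: -8 × 1 = -8 m
Net displacement = 1 m

1 m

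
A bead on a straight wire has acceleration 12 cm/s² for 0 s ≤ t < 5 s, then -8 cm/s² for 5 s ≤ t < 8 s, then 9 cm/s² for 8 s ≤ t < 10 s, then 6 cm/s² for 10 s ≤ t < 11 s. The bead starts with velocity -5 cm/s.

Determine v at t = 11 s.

55 cm/s

Δv equals the area under the a-t graph; then v = v₀ + Δv.
0–5 s: 12 × 5 = 60 cm/s
5–8 s: -8 × 3 = -24 cm/s
8–10 s: 9 × 2 = 18 cm/s
10–11 s: 6 × 1 = 6 cm/s
Δv = 60 cm/s, so v(11) = -5 + (60) = 55 cm/s.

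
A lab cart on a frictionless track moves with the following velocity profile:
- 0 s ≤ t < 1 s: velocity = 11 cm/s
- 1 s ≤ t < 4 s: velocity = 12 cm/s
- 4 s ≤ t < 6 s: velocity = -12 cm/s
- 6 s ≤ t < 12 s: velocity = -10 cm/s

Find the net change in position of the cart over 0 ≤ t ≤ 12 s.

Displacement is the signed area under the v-t curve.
0–1 s: 11 × 1 = 11 cm
1–4 s: 12 × 3 = 36 cm
4–6 s: -12 × 2 = -24 cm
6–12 s: -10 × 6 = -60 cm
Net displacement = -37 cm

-37 cm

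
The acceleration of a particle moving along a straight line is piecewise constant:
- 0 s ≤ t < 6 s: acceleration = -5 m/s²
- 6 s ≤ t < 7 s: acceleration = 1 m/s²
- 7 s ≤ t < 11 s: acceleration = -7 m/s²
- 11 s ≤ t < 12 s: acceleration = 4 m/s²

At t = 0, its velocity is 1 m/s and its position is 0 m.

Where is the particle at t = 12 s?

On each constant-a segment, Δv = aΔt and Δx = v₀Δt + ½aΔt²; chain segment to segment.
0–6 s: v starts 1 m/s; Δx = 1·6 + ½·-5·6² = -84 m; v ends -29 m/s.
6–7 s: v starts -29 m/s; Δx = -29·1 + ½·1·1² = -28.5 m; v ends -28 m/s.
7–11 s: v starts -28 m/s; Δx = -28·4 + ½·-7·4² = -168 m; v ends -56 m/s.
11–12 s: v starts -56 m/s; Δx = -56·1 + ½·4·1² = -54 m; v ends -52 m/s.
x(12) = 0 + Σ Δx = -334.5 m.

-334.5 m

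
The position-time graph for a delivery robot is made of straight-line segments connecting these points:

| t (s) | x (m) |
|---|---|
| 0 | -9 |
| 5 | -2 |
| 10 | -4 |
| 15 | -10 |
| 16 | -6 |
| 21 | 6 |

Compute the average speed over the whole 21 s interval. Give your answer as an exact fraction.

31/21 m/s

Average speed = (total path length)/(elapsed time); on a piecewise-linear x-t graph the path length is Σ|Δx|.
0–5 s: |Δx| = |-2 − -9| = 7 m
5–10 s: |Δx| = |-4 − -2| = 2 m
10–15 s: |Δx| = |-10 − -4| = 6 m
15–16 s: |Δx| = |-6 − -10| = 4 m
16–21 s: |Δx| = |6 − -6| = 12 m
Total path = 31 m; average speed = 31/21 = 31/21 m/s.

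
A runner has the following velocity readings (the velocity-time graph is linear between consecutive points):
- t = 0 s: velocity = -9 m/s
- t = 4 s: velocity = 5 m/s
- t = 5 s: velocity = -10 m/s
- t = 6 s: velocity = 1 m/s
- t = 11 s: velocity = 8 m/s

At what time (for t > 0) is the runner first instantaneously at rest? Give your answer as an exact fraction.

v changes sign on 0–4 s (from -9 to 5); the graph is linear there, so v = 0 at t = 0 + (9)·(4 − 0)/(5 − -9) = 18/7 s.

t = 18/7 s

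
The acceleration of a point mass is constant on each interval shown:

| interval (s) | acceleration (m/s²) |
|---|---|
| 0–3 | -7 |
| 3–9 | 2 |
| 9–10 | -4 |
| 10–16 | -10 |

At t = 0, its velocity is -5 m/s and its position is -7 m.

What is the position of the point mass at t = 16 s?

-477.5 m

On each constant-a segment, Δv = aΔt and Δx = v₀Δt + ½aΔt²; chain segment to segment.
0–3 s: v starts -5 m/s; Δx = -5·3 + ½·-7·3² = -46.5 m; v ends -26 m/s.
3–9 s: v starts -26 m/s; Δx = -26·6 + ½·2·6² = -120 m; v ends -14 m/s.
9–10 s: v starts -14 m/s; Δx = -14·1 + ½·-4·1² = -16 m; v ends -18 m/s.
10–16 s: v starts -18 m/s; Δx = -18·6 + ½·-10·6² = -288 m; v ends -78 m/s.
x(16) = -7 + Σ Δx = -477.5 m.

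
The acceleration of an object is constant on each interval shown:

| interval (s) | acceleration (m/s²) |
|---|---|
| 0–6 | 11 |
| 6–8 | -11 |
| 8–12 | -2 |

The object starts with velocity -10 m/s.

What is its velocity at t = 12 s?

Δv equals the area under the a-t graph; then v = v₀ + Δv.
0–6 s: 11 × 6 = 66 m/s
6–8 s: -11 × 2 = -22 m/s
8–12 s: -2 × 4 = -8 m/s
Δv = 36 m/s, so v(12) = -10 + (36) = 26 m/s.

26 m/s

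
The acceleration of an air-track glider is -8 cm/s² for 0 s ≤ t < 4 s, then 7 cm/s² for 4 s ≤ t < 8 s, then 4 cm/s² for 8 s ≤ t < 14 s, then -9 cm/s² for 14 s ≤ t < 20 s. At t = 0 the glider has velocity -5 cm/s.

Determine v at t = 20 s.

-39 cm/s

Δv equals the area under the a-t graph; then v = v₀ + Δv.
0–4 s: -8 × 4 = -32 cm/s
4–8 s: 7 × 4 = 28 cm/s
8–14 s: 4 × 6 = 24 cm/s
14–20 s: -9 × 6 = -54 cm/s
Δv = -34 cm/s, so v(20) = -5 + (-34) = -39 cm/s.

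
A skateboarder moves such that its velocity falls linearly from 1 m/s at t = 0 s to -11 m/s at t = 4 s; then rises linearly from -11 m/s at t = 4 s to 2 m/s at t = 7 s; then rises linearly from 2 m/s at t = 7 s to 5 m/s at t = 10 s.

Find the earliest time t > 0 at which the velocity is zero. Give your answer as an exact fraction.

t = 1/3 s

v changes sign on 0–4 s (from 1 to -11); the graph is linear there, so v = 0 at t = 0 + (-1)·(4 − 0)/(-11 − 1) = 1/3 s.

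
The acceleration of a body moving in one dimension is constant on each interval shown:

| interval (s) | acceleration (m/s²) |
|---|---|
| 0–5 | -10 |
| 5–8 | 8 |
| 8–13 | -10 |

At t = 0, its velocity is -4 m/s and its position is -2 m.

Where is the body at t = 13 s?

-548 m

On each constant-a segment, Δv = aΔt and Δx = v₀Δt + ½aΔt²; chain segment to segment.
0–5 s: v starts -4 m/s; Δx = -4·5 + ½·-10·5² = -145 m; v ends -54 m/s.
5–8 s: v starts -54 m/s; Δx = -54·3 + ½·8·3² = -126 m; v ends -30 m/s.
8–13 s: v starts -30 m/s; Δx = -30·5 + ½·-10·5² = -275 m; v ends -80 m/s.
x(13) = -2 + Σ Δx = -548 m.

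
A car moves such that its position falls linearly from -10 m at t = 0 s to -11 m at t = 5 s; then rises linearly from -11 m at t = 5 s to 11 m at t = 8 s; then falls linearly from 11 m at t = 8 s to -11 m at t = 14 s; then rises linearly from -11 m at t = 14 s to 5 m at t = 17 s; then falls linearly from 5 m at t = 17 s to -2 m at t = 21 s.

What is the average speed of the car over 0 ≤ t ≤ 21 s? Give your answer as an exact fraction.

Average speed = (total path length)/(elapsed time); on a piecewise-linear x-t graph the path length is Σ|Δx|.
0–5 s: |Δx| = |-11 − -10| = 1 m
5–8 s: |Δx| = |11 − -11| = 22 m
8–14 s: |Δx| = |-11 − 11| = 22 m
14–17 s: |Δx| = |5 − -11| = 16 m
17–21 s: |Δx| = |-2 − 5| = 7 m
Total path = 68 m; average speed = 68/21 = 68/21 m/s.

68/21 m/s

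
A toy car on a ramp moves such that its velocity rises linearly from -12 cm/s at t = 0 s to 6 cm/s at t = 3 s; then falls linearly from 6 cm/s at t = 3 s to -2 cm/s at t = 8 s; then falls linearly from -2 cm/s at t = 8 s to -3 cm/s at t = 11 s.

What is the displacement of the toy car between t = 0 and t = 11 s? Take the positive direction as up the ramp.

Net displacement equals the area under the velocity-time graph (areas below the axis count negative).
0–3 s: ½(-12 + 6)(3) = -9 cm
3–8 s: ½(6 + -2)(5) = 10 cm
8–11 s: ½(-2 + -3)(3) = -7.5 cm
Net displacement = -6.5 cm

-6.5 cm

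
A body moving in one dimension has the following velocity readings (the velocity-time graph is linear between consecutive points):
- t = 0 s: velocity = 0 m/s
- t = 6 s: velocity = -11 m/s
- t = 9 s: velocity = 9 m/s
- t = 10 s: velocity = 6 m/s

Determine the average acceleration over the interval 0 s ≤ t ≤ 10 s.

0.6 m/s²

Average acceleration = Δv/Δt = (6 − 0)/(10 − 0) = 0.6 m/s².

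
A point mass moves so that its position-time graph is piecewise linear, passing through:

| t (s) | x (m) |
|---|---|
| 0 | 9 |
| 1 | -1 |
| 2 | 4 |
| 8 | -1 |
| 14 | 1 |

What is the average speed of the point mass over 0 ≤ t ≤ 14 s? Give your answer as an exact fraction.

Average speed = (total path length)/(elapsed time); on a piecewise-linear x-t graph the path length is Σ|Δx|.
0–1 s: |Δx| = |-1 − 9| = 10 m
1–2 s: |Δx| = |4 − -1| = 5 m
2–8 s: |Δx| = |-1 − 4| = 5 m
8–14 s: |Δx| = |1 − -1| = 2 m
Total path = 22 m; average speed = 22/14 = 11/7 m/s.

11/7 m/s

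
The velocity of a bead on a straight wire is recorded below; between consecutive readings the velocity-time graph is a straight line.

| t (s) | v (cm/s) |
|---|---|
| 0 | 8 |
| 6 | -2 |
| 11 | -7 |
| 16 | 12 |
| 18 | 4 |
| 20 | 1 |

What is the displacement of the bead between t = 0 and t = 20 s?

Net displacement equals the area under the velocity-time graph (areas below the axis count negative).
0–6 s: ½(8 + -2)(6) = 18 cm
6–11 s: ½(-2 + -7)(5) = -22.5 cm
11–16 s: ½(-7 + 12)(5) = 12.5 cm
16–18 s: ½(12 + 4)(2) = 16 cm
18–20 s: ½(4 + 1)(2) = 5 cm
Net displacement = 29 cm

29 cm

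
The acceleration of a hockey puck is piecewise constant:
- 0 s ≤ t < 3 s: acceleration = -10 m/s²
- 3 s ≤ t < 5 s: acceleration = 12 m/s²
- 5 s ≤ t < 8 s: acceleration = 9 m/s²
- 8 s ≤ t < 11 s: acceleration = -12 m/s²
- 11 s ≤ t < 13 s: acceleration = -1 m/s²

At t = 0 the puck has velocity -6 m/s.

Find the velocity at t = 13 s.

Δv equals the area under the a-t graph; then v = v₀ + Δv.
0–3 s: -10 × 3 = -30 m/s
3–5 s: 12 × 2 = 24 m/s
5–8 s: 9 × 3 = 27 m/s
8–11 s: -12 × 3 = -36 m/s
11–13 s: -1 × 2 = -2 m/s
Δv = -17 m/s, so v(13) = -6 + (-17) = -23 m/s.

-23 m/s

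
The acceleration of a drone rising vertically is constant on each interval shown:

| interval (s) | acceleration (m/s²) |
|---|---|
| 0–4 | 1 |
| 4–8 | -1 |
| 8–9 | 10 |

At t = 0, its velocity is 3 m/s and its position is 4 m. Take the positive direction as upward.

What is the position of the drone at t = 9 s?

52 m

On each constant-a segment, Δv = aΔt and Δx = v₀Δt + ½aΔt²; chain segment to segment.
0–4 s: v starts 3 m/s; Δx = 3·4 + ½·1·4² = 20 m; v ends 7 m/s.
4–8 s: v starts 7 m/s; Δx = 7·4 + ½·-1·4² = 20 m; v ends 3 m/s.
8–9 s: v starts 3 m/s; Δx = 3·1 + ½·10·1² = 8 m; v ends 13 m/s.
x(9) = 4 + Σ Δx = 52 m.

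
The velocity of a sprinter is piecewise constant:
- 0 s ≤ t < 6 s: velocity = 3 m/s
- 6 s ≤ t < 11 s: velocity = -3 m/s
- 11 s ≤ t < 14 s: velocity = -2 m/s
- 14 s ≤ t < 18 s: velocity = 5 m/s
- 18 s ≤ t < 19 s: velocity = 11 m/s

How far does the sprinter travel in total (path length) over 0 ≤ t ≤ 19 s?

70 m

Distance (not displacement) is the total path length: add the absolute areas under v-t.
0–6 s: |3| × 6 = 18 m
6–11 s: |-3| × 5 = 15 m
11–14 s: |-2| × 3 = 6 m
14–18 s: |5| × 4 = 20 m
18–19 s: |11| × 1 = 11 m
Total distance = 70 m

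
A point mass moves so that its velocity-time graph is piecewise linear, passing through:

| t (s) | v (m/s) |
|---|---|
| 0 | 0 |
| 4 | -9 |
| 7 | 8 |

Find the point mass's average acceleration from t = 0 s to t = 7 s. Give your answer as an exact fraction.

Average acceleration = Δv/Δt = (8 − 0)/(7 − 0) = 8/7 m/s².

8/7 m/s²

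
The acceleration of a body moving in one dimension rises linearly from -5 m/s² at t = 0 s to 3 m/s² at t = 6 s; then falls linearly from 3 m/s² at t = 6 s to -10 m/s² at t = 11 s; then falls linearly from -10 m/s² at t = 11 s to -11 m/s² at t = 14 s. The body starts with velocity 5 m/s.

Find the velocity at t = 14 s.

-50 m/s

Δv equals the area under the a-t graph; then v = v₀ + Δv.
0–6 s: ½(-5 + 3)(6) = -6 m/s
6–11 s: ½(3 + -10)(5) = -17.5 m/s
11–14 s: ½(-10 + -11)(3) = -31.5 m/s
Δv = -55 m/s, so v(14) = 5 + (-55) = -50 m/s.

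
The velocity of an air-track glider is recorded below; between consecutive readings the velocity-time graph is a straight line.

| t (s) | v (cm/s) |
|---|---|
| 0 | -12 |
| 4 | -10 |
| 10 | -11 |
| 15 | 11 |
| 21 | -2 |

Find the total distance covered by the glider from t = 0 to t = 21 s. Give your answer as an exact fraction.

4247/26 cm

Distance (not displacement) is the total path length: add the absolute areas under v-t.
0–4 s: |½(-12 + -10)(4)| = 44 cm
4–10 s: |½(-10 + -11)(6)| = 63 cm
10–15 s: v = 0 at t = 12.5 s; triangle areas 13.75 + 13.75 = 27.5 cm
15–21 s: v = 0 at t = 261/13 s; triangle areas 363/13 + 12/13 = 375/13 cm
Total distance = 4247/26 cm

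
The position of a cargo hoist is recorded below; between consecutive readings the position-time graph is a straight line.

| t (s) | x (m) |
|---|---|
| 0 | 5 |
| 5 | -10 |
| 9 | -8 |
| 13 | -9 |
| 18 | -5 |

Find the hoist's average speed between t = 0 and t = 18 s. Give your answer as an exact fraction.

11/9 m/s

Average speed = (total path length)/(elapsed time); on a piecewise-linear x-t graph the path length is Σ|Δx|.
0–5 s: |Δx| = |-10 − 5| = 15 m
5–9 s: |Δx| = |-8 − -10| = 2 m
9–13 s: |Δx| = |-9 − -8| = 1 m
13–18 s: |Δx| = |-5 − -9| = 4 m
Total path = 22 m; average speed = 22/18 = 11/9 m/s.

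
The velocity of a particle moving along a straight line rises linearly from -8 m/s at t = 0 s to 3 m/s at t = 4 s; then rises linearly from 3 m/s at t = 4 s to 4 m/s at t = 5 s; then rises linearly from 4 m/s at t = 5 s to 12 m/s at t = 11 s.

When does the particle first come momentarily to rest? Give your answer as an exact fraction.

v changes sign on 0–4 s (from -8 to 3); the graph is linear there, so v = 0 at t = 0 + (8)·(4 − 0)/(3 − -8) = 32/11 s.

t = 32/11 s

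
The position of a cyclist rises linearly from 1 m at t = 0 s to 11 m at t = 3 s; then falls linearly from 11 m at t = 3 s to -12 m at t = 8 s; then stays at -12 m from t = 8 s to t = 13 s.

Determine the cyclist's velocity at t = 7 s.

Velocity is the slope of the x-t graph on 3–8 s: (-12 − 11)/(8 − 3) = -4.6 m/s.

-4.6 m/s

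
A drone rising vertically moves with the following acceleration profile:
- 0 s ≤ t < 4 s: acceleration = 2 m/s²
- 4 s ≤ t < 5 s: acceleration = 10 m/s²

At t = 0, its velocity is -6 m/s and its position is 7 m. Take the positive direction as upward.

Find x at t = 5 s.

On each constant-a segment, Δv = aΔt and Δx = v₀Δt + ½aΔt²; chain segment to segment.
0–4 s: v starts -6 m/s; Δx = -6·4 + ½·2·4² = -8 m; v ends 2 m/s.
4–5 s: v starts 2 m/s; Δx = 2·1 + ½·10·1² = 7 m; v ends 12 m/s.
x(5) = 7 + Σ Δx = 6 m.

6 m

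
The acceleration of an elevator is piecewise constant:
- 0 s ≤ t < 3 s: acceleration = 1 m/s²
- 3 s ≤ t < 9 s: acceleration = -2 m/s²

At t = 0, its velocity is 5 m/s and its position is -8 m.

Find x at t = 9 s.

23.5 m

On each constant-a segment, Δv = aΔt and Δx = v₀Δt + ½aΔt²; chain segment to segment.
0–3 s: v starts 5 m/s; Δx = 5·3 + ½·1·3² = 19.5 m; v ends 8 m/s.
3–9 s: v starts 8 m/s; Δx = 8·6 + ½·-2·6² = 12 m; v ends -4 m/s.
x(9) = -8 + Σ Δx = 23.5 m.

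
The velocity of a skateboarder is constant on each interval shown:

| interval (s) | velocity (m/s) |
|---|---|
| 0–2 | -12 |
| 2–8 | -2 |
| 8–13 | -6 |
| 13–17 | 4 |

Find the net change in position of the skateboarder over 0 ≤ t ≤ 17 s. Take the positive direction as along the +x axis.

-50 m

Displacement is the signed area under the v-t curve.
0–2 s: -12 × 2 = -24 m
2–8 s: -2 × 6 = -12 m
8–13 s: -6 × 5 = -30 m
13–17 s: 4 × 4 = 16 m
Net displacement = -50 m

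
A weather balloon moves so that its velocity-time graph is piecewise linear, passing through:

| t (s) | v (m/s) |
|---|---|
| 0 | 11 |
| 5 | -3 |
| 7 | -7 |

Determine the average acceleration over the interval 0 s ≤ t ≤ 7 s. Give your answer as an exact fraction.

Average acceleration = Δv/Δt = (-7 − 11)/(7 − 0) = -18/7 m/s².

-18/7 m/s²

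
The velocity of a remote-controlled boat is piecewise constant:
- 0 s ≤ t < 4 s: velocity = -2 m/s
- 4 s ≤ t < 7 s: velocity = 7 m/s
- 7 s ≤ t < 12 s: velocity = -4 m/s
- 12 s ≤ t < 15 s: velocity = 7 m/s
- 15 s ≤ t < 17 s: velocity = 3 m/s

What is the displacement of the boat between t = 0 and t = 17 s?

20 m

Displacement is the signed area under the v-t curve.
0–4 s: -2 × 4 = -8 m
4–7 s: 7 × 3 = 21 m
7–12 s: -4 × 5 = -20 m
12–15 s: 7 × 3 = 21 m
15–17 s: 3 × 2 = 6 m
Net displacement = 20 m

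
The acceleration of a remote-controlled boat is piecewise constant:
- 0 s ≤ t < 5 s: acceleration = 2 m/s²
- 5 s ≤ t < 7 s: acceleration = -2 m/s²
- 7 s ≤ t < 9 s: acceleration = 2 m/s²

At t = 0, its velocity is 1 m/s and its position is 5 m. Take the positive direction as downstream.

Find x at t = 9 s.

71 m

On each constant-a segment, Δv = aΔt and Δx = v₀Δt + ½aΔt²; chain segment to segment.
0–5 s: v starts 1 m/s; Δx = 1·5 + ½·2·5² = 30 m; v ends 11 m/s.
5–7 s: v starts 11 m/s; Δx = 11·2 + ½·-2·2² = 18 m; v ends 7 m/s.
7–9 s: v starts 7 m/s; Δx = 7·2 + ½·2·2² = 18 m; v ends 11 m/s.
x(9) = 5 + Σ Δx = 71 m.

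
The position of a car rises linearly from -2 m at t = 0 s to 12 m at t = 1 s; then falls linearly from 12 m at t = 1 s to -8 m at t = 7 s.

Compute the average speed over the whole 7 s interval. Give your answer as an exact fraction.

34/7 m/s

Average speed = (total path length)/(elapsed time); on a piecewise-linear x-t graph the path length is Σ|Δx|.
0–1 s: |Δx| = |12 − -2| = 14 m
1–7 s: |Δx| = |-8 − 12| = 20 m
Total path = 34 m; average speed = 34/7 = 34/7 m/s.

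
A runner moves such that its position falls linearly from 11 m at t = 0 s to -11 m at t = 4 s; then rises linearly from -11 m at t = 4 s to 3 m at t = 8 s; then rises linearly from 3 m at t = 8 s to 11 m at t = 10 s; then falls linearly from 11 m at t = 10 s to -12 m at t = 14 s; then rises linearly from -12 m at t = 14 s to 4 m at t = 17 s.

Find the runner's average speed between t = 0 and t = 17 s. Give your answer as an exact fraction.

83/17 m/s

Average speed = (total path length)/(elapsed time); on a piecewise-linear x-t graph the path length is Σ|Δx|.
0–4 s: |Δx| = |-11 − 11| = 22 m
4–8 s: |Δx| = |3 − -11| = 14 m
8–10 s: |Δx| = |11 − 3| = 8 m
10–14 s: |Δx| = |-12 − 11| = 23 m
14–17 s: |Δx| = |4 − -12| = 16 m
Total path = 83 m; average speed = 83/17 = 83/17 m/s.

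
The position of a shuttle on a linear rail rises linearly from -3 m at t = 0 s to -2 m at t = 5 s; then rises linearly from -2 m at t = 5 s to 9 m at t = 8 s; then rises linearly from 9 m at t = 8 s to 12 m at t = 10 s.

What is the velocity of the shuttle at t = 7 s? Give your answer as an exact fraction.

11/3 m/s

Velocity is the slope of the x-t graph on 5–8 s: (9 − -2)/(8 − 5) = 11/3 m/s.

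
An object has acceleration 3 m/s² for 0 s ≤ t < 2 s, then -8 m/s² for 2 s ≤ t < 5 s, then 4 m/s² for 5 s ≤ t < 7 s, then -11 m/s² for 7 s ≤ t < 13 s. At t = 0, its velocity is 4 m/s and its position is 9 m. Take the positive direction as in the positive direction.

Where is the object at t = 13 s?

On each constant-a segment, Δv = aΔt and Δx = v₀Δt + ½aΔt²; chain segment to segment.
0–2 s: v starts 4 m/s; Δx = 4·2 + ½·3·2² = 14 m; v ends 10 m/s.
2–5 s: v starts 10 m/s; Δx = 10·3 + ½·-8·3² = -6 m; v ends -14 m/s.
5–7 s: v starts -14 m/s; Δx = -14·2 + ½·4·2² = -20 m; v ends -6 m/s.
7–13 s: v starts -6 m/s; Δx = -6·6 + ½·-11·6² = -234 m; v ends -72 m/s.
x(13) = 9 + Σ Δx = -237 m.

-237 m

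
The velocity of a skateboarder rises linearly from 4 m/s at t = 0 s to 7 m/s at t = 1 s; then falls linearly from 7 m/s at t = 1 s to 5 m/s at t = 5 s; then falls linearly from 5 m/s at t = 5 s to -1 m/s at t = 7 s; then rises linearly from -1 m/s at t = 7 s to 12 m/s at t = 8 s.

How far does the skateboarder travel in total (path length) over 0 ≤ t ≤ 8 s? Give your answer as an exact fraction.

1537/39 m

Distance (not displacement) is the total path length: add the absolute areas under v-t.
0–1 s: |½(4 + 7)(1)| = 5.5 m
1–5 s: |½(7 + 5)(4)| = 24 m
5–7 s: v = 0 at t = 20/3 s; triangle areas 25/6 + 1/6 = 13/3 m
7–8 s: v = 0 at t = 92/13 s; triangle areas 1/26 + 72/13 = 145/26 m
Total distance = 1537/39 m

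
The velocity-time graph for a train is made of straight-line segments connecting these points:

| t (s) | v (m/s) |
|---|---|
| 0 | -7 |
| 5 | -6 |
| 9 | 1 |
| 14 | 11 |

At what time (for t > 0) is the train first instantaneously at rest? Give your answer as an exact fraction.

t = 59/7 s

v changes sign on 5–9 s (from -6 to 1); the graph is linear there, so v = 0 at t = 5 + (6)·(9 − 5)/(1 − -6) = 59/7 s.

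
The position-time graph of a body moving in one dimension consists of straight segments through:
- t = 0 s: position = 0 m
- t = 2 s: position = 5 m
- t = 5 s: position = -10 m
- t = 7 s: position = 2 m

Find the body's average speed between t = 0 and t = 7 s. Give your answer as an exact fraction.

Average speed = (total path length)/(elapsed time); on a piecewise-linear x-t graph the path length is Σ|Δx|.
0–2 s: |Δx| = |5 − 0| = 5 m
2–5 s: |Δx| = |-10 − 5| = 15 m
5–7 s: |Δx| = |2 − -10| = 12 m
Total path = 32 m; average speed = 32/7 = 32/7 m/s.

32/7 m/s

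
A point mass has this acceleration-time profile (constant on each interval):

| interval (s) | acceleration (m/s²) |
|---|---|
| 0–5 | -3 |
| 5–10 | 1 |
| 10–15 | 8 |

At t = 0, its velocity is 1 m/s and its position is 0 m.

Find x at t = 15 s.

On each constant-a segment, Δv = aΔt and Δx = v₀Δt + ½aΔt²; chain segment to segment.
0–5 s: v starts 1 m/s; Δx = 1·5 + ½·-3·5² = -32.5 m; v ends -14 m/s.
5–10 s: v starts -14 m/s; Δx = -14·5 + ½·1·5² = -57.5 m; v ends -9 m/s.
10–15 s: v starts -9 m/s; Δx = -9·5 + ½·8·5² = 55 m; v ends 31 m/s.
x(15) = 0 + Σ Δx = -35 m.

-35 m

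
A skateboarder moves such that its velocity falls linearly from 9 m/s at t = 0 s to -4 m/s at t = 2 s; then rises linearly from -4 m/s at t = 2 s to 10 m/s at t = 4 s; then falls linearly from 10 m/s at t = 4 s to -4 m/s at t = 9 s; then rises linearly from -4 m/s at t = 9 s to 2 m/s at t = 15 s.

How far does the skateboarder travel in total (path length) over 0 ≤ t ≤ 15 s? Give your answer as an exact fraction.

Distance (not displacement) is the total path length: add the absolute areas under v-t.
0–2 s: v = 0 at t = 18/13 s; triangle areas 81/13 + 16/13 = 97/13 m
2–4 s: v = 0 at t = 18/7 s; triangle areas 8/7 + 50/7 = 58/7 m
4–9 s: v = 0 at t = 53/7 s; triangle areas 125/7 + 20/7 = 145/7 m
9–15 s: v = 0 at t = 13 s; triangle areas 8 + 2 = 10 m
Total distance = 604/13 m

604/13 m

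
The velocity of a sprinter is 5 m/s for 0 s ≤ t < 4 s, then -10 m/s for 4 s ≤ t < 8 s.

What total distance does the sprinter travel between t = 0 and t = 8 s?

60 m

Distance (not displacement) is the total path length: add the absolute areas under v-t.
0–4 s: |5| × 4 = 20 m
4–8 s: |-10| × 4 = 40 m
Total distance = 60 m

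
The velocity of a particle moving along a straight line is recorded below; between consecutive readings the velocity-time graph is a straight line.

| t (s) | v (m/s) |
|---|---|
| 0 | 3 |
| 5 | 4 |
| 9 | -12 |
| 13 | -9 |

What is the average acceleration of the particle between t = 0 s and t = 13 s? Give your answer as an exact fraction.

Average acceleration = Δv/Δt = (-9 − 3)/(13 − 0) = -12/13 m/s².

-12/13 m/s²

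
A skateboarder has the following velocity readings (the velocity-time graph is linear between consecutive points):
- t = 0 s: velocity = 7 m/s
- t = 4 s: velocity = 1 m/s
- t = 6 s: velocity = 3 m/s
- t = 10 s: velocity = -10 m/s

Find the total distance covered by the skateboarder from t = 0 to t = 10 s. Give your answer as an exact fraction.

Distance (not displacement) is the total path length: add the absolute areas under v-t.
0–4 s: |½(7 + 1)(4)| = 16 m
4–6 s: |½(1 + 3)(2)| = 4 m
6–10 s: v = 0 at t = 90/13 s; triangle areas 18/13 + 200/13 = 218/13 m
Total distance = 478/13 m

478/13 m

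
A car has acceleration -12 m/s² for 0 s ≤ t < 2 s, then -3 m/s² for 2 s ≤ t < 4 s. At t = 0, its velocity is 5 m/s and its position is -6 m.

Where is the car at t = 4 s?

On each constant-a segment, Δv = aΔt and Δx = v₀Δt + ½aΔt²; chain segment to segment.
0–2 s: v starts 5 m/s; Δx = 5·2 + ½·-12·2² = -14 m; v ends -19 m/s.
2–4 s: v starts -19 m/s; Δx = -19·2 + ½·-3·2² = -44 m; v ends -25 m/s.
x(4) = -6 + Σ Δx = -64 m.

-64 m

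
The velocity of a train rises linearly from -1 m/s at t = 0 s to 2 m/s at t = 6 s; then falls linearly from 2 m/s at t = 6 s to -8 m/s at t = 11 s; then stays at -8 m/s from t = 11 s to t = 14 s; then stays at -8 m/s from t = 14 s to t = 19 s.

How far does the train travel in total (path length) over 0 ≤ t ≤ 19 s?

86 m

Total distance travelled is ∫|v| dt — sum the magnitudes of each area piece.
0–6 s: v = 0 at t = 2 s; triangle areas 1 + 4 = 5 m
6–11 s: v = 0 at t = 7 s; triangle areas 1 + 16 = 17 m
11–14 s: |-8| × 3 = 24 m
14–19 s: |-8| × 5 = 40 m
Total distance = 86 m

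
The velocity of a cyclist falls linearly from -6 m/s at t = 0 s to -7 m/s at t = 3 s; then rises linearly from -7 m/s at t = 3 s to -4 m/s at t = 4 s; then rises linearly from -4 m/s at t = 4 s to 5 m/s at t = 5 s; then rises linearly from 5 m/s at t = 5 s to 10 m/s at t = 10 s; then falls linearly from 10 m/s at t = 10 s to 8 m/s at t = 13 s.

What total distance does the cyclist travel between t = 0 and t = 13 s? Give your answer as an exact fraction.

Distance (not displacement) is the total path length: add the absolute areas under v-t.
0–3 s: |½(-6 + -7)(3)| = 19.5 m
3–4 s: |½(-7 + -4)(1)| = 5.5 m
4–5 s: v = 0 at t = 40/9 s; triangle areas 8/9 + 25/18 = 41/18 m
5–10 s: |½(5 + 10)(5)| = 37.5 m
10–13 s: |½(10 + 8)(3)| = 27 m
Total distance = 826/9 m

826/9 m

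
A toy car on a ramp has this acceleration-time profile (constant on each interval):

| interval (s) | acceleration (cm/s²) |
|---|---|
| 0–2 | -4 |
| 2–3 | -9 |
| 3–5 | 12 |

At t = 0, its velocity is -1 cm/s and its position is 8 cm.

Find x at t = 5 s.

-27.5 cm

On each constant-a segment, Δv = aΔt and Δx = v₀Δt + ½aΔt²; chain segment to segment.
0–2 s: v starts -1 cm/s; Δx = -1·2 + ½·-4·2² = -10 cm; v ends -9 cm/s.
2–3 s: v starts -9 cm/s; Δx = -9·1 + ½·-9·1² = -13.5 cm; v ends -18 cm/s.
3–5 s: v starts -18 cm/s; Δx = -18·2 + ½·12·2² = -12 cm; v ends 6 cm/s.
x(5) = 8 + Σ Δx = -27.5 cm.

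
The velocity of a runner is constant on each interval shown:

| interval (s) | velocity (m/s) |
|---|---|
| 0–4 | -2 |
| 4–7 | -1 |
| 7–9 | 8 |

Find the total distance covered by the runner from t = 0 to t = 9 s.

Total distance travelled is ∫|v| dt — sum the magnitudes of each area piece.
0–4 s: |-2| × 4 = 8 m
4–7 s: |-1| × 3 = 3 m
7–9 s: |8| × 2 = 16 m
Total distance = 27 m

27 m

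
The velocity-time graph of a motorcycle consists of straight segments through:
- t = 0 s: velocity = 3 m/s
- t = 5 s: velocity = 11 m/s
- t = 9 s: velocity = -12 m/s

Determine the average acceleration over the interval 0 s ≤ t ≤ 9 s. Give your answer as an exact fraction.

Average acceleration = Δv/Δt = (-12 − 3)/(9 − 0) = -5/3 m/s².

-5/3 m/s²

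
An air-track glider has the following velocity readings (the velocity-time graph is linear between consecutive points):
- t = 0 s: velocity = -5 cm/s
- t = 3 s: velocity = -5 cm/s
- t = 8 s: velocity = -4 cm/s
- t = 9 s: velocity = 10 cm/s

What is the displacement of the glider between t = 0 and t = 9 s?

-34.5 cm

Displacement is the signed area under the v-t curve.
0–3 s: -5 × 3 = -15 cm
3–8 s: ½(-5 + -4)(5) = -22.5 cm
8–9 s: ½(-4 + 10)(1) = 3 cm
Net displacement = -34.5 cm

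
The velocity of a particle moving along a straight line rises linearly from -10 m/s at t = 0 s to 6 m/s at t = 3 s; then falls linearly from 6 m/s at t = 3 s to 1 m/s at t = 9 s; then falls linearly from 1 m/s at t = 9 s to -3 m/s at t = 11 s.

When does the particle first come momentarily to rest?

t = 1.875 s

v changes sign on 0–3 s (from -10 to 6); the graph is linear there, so v = 0 at t = 0 + (10)·(3 − 0)/(6 − -10) = 1.875 s.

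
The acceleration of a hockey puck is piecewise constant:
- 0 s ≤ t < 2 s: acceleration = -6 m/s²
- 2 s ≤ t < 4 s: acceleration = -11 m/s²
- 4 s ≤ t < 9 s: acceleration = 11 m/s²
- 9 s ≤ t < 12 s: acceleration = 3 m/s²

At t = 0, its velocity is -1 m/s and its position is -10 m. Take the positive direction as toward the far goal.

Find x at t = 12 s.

-36 m

On each constant-a segment, Δv = aΔt and Δx = v₀Δt + ½aΔt²; chain segment to segment.
0–2 s: v starts -1 m/s; Δx = -1·2 + ½·-6·2² = -14 m; v ends -13 m/s.
2–4 s: v starts -13 m/s; Δx = -13·2 + ½·-11·2² = -48 m; v ends -35 m/s.
4–9 s: v starts -35 m/s; Δx = -35·5 + ½·11·5² = -37.5 m; v ends 20 m/s.
9–12 s: v starts 20 m/s; Δx = 20·3 + ½·3·3² = 73.5 m; v ends 29 m/s.
x(12) = -10 + Σ Δx = -36 m.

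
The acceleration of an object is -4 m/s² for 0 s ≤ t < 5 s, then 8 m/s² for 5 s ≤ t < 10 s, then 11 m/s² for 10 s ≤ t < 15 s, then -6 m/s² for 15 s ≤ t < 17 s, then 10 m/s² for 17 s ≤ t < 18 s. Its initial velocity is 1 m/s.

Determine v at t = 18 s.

74 m/s

Δv equals the area under the a-t graph; then v = v₀ + Δv.
0–5 s: -4 × 5 = -20 m/s
5–10 s: 8 × 5 = 40 m/s
10–15 s: 11 × 5 = 55 m/s
15–17 s: -6 × 2 = -12 m/s
17–18 s: 10 × 1 = 10 m/s
Δv = 73 m/s, so v(18) = 1 + (73) = 74 m/s.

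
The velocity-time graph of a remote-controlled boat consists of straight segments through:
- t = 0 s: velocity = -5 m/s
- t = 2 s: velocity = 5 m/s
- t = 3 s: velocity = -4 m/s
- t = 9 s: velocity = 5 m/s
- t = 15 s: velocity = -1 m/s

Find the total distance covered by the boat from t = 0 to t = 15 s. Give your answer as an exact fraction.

611/18 m

Distance (not displacement) is the total path length: add the absolute areas under v-t.
0–2 s: v = 0 at t = 1 s; triangle areas 2.5 + 2.5 = 5 m
2–3 s: v = 0 at t = 23/9 s; triangle areas 25/18 + 8/9 = 41/18 m
3–9 s: v = 0 at t = 17/3 s; triangle areas 16/3 + 25/3 = 41/3 m
9–15 s: v = 0 at t = 14 s; triangle areas 12.5 + 0.5 = 13 m
Total distance = 611/18 m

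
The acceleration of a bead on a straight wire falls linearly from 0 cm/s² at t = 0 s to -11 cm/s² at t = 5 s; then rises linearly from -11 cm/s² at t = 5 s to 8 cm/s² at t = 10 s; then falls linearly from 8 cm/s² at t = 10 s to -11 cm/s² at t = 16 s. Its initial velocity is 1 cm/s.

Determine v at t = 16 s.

-43 cm/s

Δv equals the area under the a-t graph; then v = v₀ + Δv.
0–5 s: ½(0 + -11)(5) = -27.5 cm/s
5–10 s: ½(-11 + 8)(5) = -7.5 cm/s
10–16 s: ½(8 + -11)(6) = -9 cm/s
Δv = -44 cm/s, so v(16) = 1 + (-44) = -43 cm/s.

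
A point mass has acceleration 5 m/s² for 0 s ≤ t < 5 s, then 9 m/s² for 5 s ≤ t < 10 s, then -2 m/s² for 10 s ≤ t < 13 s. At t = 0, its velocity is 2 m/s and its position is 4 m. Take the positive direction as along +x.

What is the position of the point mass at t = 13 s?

On each constant-a segment, Δv = aΔt and Δx = v₀Δt + ½aΔt²; chain segment to segment.
0–5 s: v starts 2 m/s; Δx = 2·5 + ½·5·5² = 72.5 m; v ends 27 m/s.
5–10 s: v starts 27 m/s; Δx = 27·5 + ½·9·5² = 247.5 m; v ends 72 m/s.
10–13 s: v starts 72 m/s; Δx = 72·3 + ½·-2·3² = 207 m; v ends 66 m/s.
x(13) = 4 + Σ Δx = 531 m.

531 m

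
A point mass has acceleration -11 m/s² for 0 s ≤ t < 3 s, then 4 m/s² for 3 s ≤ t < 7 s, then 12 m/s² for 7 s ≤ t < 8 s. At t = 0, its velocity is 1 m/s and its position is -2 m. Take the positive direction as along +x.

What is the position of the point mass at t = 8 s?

On each constant-a segment, Δv = aΔt and Δx = v₀Δt + ½aΔt²; chain segment to segment.
0–3 s: v starts 1 m/s; Δx = 1·3 + ½·-11·3² = -46.5 m; v ends -32 m/s.
3–7 s: v starts -32 m/s; Δx = -32·4 + ½·4·4² = -96 m; v ends -16 m/s.
7–8 s: v starts -16 m/s; Δx = -16·1 + ½·12·1² = -10 m; v ends -4 m/s.
x(8) = -2 + Σ Δx = -154.5 m.

-154.5 m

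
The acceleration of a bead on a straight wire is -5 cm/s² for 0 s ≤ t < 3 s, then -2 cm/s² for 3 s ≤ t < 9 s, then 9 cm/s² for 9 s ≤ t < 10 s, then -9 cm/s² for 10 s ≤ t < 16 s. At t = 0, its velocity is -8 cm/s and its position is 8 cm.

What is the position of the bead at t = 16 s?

On each constant-a segment, Δv = aΔt and Δx = v₀Δt + ½aΔt²; chain segment to segment.
0–3 s: v starts -8 cm/s; Δx = -8·3 + ½·-5·3² = -46.5 cm; v ends -23 cm/s.
3–9 s: v starts -23 cm/s; Δx = -23·6 + ½·-2·6² = -174 cm; v ends -35 cm/s.
9–10 s: v starts -35 cm/s; Δx = -35·1 + ½·9·1² = -30.5 cm; v ends -26 cm/s.
10–16 s: v starts -26 cm/s; Δx = -26·6 + ½·-9·6² = -318 cm; v ends -80 cm/s.
x(16) = 8 + Σ Δx = -561 cm.

-561 cm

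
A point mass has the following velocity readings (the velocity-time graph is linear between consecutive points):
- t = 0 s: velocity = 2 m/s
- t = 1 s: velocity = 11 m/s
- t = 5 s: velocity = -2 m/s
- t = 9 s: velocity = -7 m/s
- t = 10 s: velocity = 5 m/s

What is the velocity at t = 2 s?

7.75 m/s

On 1–5 s the graph is linear from 11 to -2 m/s: v(2) = 11 + (-2 − 11)·(2 − 1)/(5 − 1) = 7.75 m/s.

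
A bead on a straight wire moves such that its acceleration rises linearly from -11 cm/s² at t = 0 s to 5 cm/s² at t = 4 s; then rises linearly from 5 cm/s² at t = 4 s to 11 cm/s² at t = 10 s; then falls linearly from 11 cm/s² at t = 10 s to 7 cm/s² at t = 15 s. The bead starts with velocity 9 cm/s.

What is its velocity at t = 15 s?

90 cm/s

Δv equals the area under the a-t graph; then v = v₀ + Δv.
0–4 s: ½(-11 + 5)(4) = -12 cm/s
4–10 s: ½(5 + 11)(6) = 48 cm/s
10–15 s: ½(11 + 7)(5) = 45 cm/s
Δv = 81 cm/s, so v(15) = 9 + (81) = 90 cm/s.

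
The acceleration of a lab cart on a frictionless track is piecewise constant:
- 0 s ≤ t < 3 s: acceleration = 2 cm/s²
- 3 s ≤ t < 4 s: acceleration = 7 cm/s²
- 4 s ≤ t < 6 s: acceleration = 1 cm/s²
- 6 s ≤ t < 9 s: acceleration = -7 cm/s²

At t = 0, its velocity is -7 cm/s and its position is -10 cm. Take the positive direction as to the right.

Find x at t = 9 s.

-13 cm

On each constant-a segment, Δv = aΔt and Δx = v₀Δt + ½aΔt²; chain segment to segment.
0–3 s: v starts -7 cm/s; Δx = -7·3 + ½·2·3² = -12 cm; v ends -1 cm/s.
3–4 s: v starts -1 cm/s; Δx = -1·1 + ½·7·1² = 2.5 cm; v ends 6 cm/s.
4–6 s: v starts 6 cm/s; Δx = 6·2 + ½·1·2² = 14 cm; v ends 8 cm/s.
6–9 s: v starts 8 cm/s; Δx = 8·3 + ½·-7·3² = -7.5 cm; v ends -13 cm/s.
x(9) = -10 + Σ Δx = -13 cm.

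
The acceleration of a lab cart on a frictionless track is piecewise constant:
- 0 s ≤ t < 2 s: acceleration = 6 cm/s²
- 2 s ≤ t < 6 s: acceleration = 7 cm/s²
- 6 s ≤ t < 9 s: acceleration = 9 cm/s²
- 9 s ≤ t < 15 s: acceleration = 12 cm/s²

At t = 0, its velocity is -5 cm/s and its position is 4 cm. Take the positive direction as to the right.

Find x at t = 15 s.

On each constant-a segment, Δv = aΔt and Δx = v₀Δt + ½aΔt²; chain segment to segment.
0–2 s: v starts -5 cm/s; Δx = -5·2 + ½·6·2² = 2 cm; v ends 7 cm/s.
2–6 s: v starts 7 cm/s; Δx = 7·4 + ½·7·4² = 84 cm; v ends 35 cm/s.
6–9 s: v starts 35 cm/s; Δx = 35·3 + ½·9·3² = 145.5 cm; v ends 62 cm/s.
9–15 s: v starts 62 cm/s; Δx = 62·6 + ½·12·6² = 588 cm; v ends 134 cm/s.
x(15) = 4 + Σ Δx = 823.5 cm.

823.5 cm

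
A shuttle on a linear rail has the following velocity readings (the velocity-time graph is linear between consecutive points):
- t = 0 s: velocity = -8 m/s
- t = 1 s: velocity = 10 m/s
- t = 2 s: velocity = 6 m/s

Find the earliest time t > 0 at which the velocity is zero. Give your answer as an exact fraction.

t = 4/9 s

v changes sign on 0–1 s (from -8 to 10); the graph is linear there, so v = 0 at t = 0 + (8)·(1 − 0)/(10 − -8) = 4/9 s.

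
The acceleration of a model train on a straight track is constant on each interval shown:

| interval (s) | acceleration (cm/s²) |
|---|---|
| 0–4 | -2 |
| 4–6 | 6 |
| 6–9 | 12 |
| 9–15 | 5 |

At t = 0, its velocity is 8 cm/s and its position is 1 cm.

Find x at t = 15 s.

On each constant-a segment, Δv = aΔt and Δx = v₀Δt + ½aΔt²; chain segment to segment.
0–4 s: v starts 8 cm/s; Δx = 8·4 + ½·-2·4² = 16 cm; v ends 0 cm/s.
4–6 s: v starts 0 cm/s; Δx = 0·2 + ½·6·2² = 12 cm; v ends 12 cm/s.
6–9 s: v starts 12 cm/s; Δx = 12·3 + ½·12·3² = 90 cm; v ends 48 cm/s.
9–15 s: v starts 48 cm/s; Δx = 48·6 + ½·5·6² = 378 cm; v ends 78 cm/s.
x(15) = 1 + Σ Δx = 497 cm.

497 cm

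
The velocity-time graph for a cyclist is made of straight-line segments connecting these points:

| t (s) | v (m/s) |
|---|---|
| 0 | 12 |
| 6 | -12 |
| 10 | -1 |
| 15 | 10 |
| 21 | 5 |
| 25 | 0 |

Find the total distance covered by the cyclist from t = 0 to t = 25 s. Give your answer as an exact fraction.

3079/22 m

Distance (not displacement) is the total path length: add the absolute areas under v-t.
0–6 s: v = 0 at t = 3 s; triangle areas 18 + 18 = 36 m
6–10 s: |½(-12 + -1)(4)| = 26 m
10–15 s: v = 0 at t = 115/11 s; triangle areas 5/22 + 250/11 = 505/22 m
15–21 s: |½(10 + 5)(6)| = 45 m
21–25 s: |½(5 + 0)(4)| = 10 m
Total distance = 3079/22 m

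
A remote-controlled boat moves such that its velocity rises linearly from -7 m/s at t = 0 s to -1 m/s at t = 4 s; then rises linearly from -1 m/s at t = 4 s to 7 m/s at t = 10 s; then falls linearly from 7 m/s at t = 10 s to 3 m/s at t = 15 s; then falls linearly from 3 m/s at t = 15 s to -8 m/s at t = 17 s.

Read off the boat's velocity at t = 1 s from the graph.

On 0–4 s the graph is linear from -7 to -1 m/s: v(1) = -7 + (-1 − -7)·(1 − 0)/(4 − 0) = -5.5 m/s.

-5.5 m/s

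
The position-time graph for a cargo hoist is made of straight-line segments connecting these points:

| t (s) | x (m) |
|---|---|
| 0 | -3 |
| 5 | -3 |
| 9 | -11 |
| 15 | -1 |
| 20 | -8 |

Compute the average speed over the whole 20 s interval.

1.25 m/s

Average speed = (total path length)/(elapsed time); on a piecewise-linear x-t graph the path length is Σ|Δx|.
0–5 s: |Δx| = |-3 − -3| = 0 m
5–9 s: |Δx| = |-11 − -3| = 8 m
9–15 s: |Δx| = |-1 − -11| = 10 m
15–20 s: |Δx| = |-8 − -1| = 7 m
Total path = 25 m; average speed = 25/20 = 1.25 m/s.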